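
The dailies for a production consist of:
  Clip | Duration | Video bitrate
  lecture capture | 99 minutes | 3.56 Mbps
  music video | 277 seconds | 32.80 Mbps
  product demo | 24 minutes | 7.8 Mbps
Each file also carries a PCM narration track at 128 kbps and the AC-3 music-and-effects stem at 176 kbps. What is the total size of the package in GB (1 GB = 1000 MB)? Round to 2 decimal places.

Audio total: 128 + 176 = 304 kbps = 0.304 Mbps.
lecture capture: 3.864 Mbps × 5940 s = 22952.2 Mb
music video: 33.104 Mbps × 277 s = 9169.8 Mb
product demo: 8.104 Mbps × 1440 s = 11669.8 Mb
Total: 43791.7 Mb = 5474.0 MB.
= 5.474 GB.

5.47 GB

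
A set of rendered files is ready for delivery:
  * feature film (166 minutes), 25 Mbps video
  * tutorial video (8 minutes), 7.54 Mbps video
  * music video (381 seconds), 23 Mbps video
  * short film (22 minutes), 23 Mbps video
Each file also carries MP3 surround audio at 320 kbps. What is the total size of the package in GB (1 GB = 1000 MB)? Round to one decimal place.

Audio: 320 kbps = 0.320 Mbps.
feature film: 25.320 Mbps × 9960 s = 252187.2 Mb
tutorial video: 7.860 Mbps × 480 s = 3772.8 Mb
music video: 23.320 Mbps × 381 s = 8884.9 Mb
short film: 23.320 Mbps × 1320 s = 30782.4 Mb
Total: 295627.3 Mb = 36953.4 MB.
= 36.95 GB.

37.0 GB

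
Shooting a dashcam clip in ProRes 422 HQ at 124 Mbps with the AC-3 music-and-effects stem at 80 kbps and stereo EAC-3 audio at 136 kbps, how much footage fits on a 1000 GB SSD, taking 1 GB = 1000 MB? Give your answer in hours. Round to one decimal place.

17.9 hours

Audio total: 80 + 136 = 216 kbps = 0.216 Mbps.
Total bitrate: 124 + 0.216 = 124.216 Mbps.
Capacity: 1000 GB = 8,000,000 Mb.
Recording time: 8,000,000 / 124.216 = 64,404 s ≈ 17.9 hours.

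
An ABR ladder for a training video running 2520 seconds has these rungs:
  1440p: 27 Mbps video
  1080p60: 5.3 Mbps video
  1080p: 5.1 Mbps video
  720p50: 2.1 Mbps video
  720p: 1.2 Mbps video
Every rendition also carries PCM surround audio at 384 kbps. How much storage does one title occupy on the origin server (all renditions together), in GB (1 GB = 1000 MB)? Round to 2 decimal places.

13.43 GB

Audio: 384 kbps = 0.384 Mbps.
Sum of rendition bitrates: (27+0.384) + (5.3+0.384) + (5.1+0.384) + (2.1+0.384) + (1.2+0.384) = 42.620 Mbps.
× 2520 s = 107,402 Mb = 13,425 MB = 13.43 GB.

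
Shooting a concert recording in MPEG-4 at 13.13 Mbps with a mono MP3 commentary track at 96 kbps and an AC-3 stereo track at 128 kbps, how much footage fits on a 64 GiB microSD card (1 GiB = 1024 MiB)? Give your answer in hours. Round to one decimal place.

11.4 hours

Audio total: 96 + 128 = 224 kbps = 0.224 Mbps.
Total bitrate: 13.13 + 0.224 = 13.354 Mbps.
Capacity: 64 GiB = 549,756 Mb.
Recording time: 549,756 / 13.354 = 41,168 s ≈ 11.4 hours.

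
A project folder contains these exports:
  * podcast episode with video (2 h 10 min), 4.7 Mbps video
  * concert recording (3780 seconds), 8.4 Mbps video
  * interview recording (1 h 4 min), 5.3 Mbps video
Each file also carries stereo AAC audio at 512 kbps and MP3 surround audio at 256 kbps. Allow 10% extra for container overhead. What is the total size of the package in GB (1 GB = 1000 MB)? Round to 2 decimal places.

Audio total: 512 + 256 = 768 kbps = 0.768 Mbps.
podcast episode with video: 5.468 Mbps × 7800 s × 1.10 = 46915.4 Mb
concert recording: 9.168 Mbps × 3780 s × 1.10 = 38120.5 Mb
interview recording: 6.068 Mbps × 3840 s × 1.10 = 25631.2 Mb
Total: 110667.2 Mb = 13833.4 MB.
= 13.83 GB.

13.83 GB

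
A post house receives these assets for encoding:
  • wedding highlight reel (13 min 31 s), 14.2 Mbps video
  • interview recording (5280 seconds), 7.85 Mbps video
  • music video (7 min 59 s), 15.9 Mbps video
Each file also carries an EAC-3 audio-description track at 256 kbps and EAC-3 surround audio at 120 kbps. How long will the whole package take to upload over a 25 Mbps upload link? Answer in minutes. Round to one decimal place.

42.0 minutes

Audio total: 256 + 120 = 376 kbps = 0.376 Mbps.
wedding highlight reel: 14.576 Mbps × 811 s = 11821.1 Mb
interview recording: 8.226 Mbps × 5280 s = 43433.3 Mb
music video: 16.276 Mbps × 479 s = 7796.2 Mb
Total: 63050.6 Mb = 7881.3 MB.
At 25 Mbps: 63050.6 / 25 = 2522 s ≈ 42 minutes.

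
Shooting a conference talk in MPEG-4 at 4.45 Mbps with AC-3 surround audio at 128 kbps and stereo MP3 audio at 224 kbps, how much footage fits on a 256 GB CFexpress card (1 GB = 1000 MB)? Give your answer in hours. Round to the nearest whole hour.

Audio total: 128 + 224 = 352 kbps = 0.352 Mbps.
Total bitrate: 4.45 + 0.352 = 4.802 Mbps.
Capacity: 256 GB = 2,048,000 Mb.
Recording time: 2,048,000 / 4.802 = 426,489 s ≈ 118 hours.

118 hours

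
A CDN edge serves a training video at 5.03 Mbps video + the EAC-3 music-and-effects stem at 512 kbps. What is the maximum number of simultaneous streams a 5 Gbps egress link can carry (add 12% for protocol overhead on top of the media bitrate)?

Audio: 512 kbps = 0.512 Mbps.
Per-viewer media rate: 5.542 Mbps.
On the wire with 12% overhead: 6.207 Mbps.
5 Gbps = 5,000 Mbps; 5,000 / 6.207 = 805.54 → 805 viewers.

805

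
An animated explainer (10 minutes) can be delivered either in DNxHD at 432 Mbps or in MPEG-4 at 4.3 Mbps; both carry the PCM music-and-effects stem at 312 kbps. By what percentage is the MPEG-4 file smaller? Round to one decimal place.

10 min = 600 s
Audio: 312 kbps = 0.312 Mbps.
DNxHD: 432.312 Mbps × 600 s = 259387.2 Mb = 30.197 GiB.
MPEG-4: 4.612 Mbps × 600 s = 2767.2 Mb = 0.322 GiB.
Reduction: (1 − 0.322/30.197) × 100 = 98.93%.

98.9%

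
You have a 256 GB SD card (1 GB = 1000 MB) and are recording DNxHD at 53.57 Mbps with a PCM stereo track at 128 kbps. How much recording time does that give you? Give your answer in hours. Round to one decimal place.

Audio: 128 kbps = 0.128 Mbps.
Total bitrate: 53.57 + 0.128 = 53.698 Mbps.
Capacity: 256 GB = 2,048,000 Mb.
Recording time: 2,048,000 / 53.698 = 38,139 s ≈ 10.6 hours.

10.6 hours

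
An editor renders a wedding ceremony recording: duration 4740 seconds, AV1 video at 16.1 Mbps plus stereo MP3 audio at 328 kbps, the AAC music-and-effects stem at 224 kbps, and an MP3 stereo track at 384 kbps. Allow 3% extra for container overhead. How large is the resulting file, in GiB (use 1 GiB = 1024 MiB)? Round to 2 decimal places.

9.68 GiB

Audio total: 328 + 224 + 384 = 936 kbps = 0.936 Mbps.
Total bitrate: 16.1 + 0.936 = 17.036 Mbps.
Stream data: 17.036 Mbps × 4740 s = 80750.6 Mb.
With 3% container overhead: ×1.03.
83,173 Mb = 10,396,644,900 bytes ÷ 1,073,741,824 = 9.683 GiB.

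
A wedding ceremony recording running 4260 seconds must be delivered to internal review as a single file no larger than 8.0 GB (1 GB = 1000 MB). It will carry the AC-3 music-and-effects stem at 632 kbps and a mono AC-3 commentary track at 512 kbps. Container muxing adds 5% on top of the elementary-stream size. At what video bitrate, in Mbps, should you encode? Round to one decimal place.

13.2 Mbps

Budget: 8.0 GB = 64000.0 Mb.
Stream payload after overhead: 64000.0 / 1.05 = 60952.4 Mb.
Total bitrate budget: 60952.4 Mb / 4260 s = 14.308 Mbps.
Audio total: 632 + 512 = 1144 kbps = 1.144 Mbps.
Video: 14.308 − 1.144 = 13.164 Mbps.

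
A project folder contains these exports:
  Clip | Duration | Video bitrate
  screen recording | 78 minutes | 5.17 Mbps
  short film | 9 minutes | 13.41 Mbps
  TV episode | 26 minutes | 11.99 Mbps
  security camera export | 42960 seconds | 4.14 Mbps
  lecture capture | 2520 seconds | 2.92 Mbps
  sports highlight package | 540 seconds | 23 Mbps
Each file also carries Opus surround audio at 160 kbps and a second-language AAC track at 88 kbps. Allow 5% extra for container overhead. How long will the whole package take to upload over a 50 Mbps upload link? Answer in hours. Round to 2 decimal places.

Audio total: 160 + 88 = 248 kbps = 0.248 Mbps.
screen recording: 5.418 Mbps × 4680 s × 1.05 = 26624.1 Mb
short film: 13.658 Mbps × 540 s × 1.05 = 7744.1 Mb
TV episode: 12.238 Mbps × 1560 s × 1.05 = 20045.8 Mb
security camera export: 4.388 Mbps × 42960 s × 1.05 = 197933.9 Mb
lecture capture: 3.168 Mbps × 2520 s × 1.05 = 8382.5 Mb
sports highlight package: 23.248 Mbps × 540 s × 1.05 = 13181.6 Mb
Total: 273912.0 Mb = 34239.0 MB.
At 50 Mbps: 273912.0 / 50 = 5478 s ≈ 1.52 hours.

1.52 hours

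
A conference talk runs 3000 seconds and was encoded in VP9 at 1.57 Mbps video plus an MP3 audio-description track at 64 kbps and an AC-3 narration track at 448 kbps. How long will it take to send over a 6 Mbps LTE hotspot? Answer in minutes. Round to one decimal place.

Audio total: 64 + 448 = 512 kbps = 0.512 Mbps.
Total bitrate: 2.082 Mbps.
File: 2.082 Mbps × 3000 s = 6246.0 Mb.
At 6 Mbps: 6246.0 / 6 = 1041.0 s ≈ 17.4 minutes.

17.4 minutes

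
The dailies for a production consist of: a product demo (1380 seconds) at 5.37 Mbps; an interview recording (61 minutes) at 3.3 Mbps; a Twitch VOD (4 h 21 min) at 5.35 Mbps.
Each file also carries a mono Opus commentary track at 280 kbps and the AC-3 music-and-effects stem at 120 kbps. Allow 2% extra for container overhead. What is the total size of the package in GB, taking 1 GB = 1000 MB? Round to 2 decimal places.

Audio total: 280 + 120 = 400 kbps = 0.400 Mbps.
product demo: 5.770 Mbps × 1380 s × 1.02 = 8121.9 Mb
interview recording: 3.700 Mbps × 3660 s × 1.02 = 13812.8 Mb
Twitch VOD: 5.750 Mbps × 15660 s × 1.02 = 91845.9 Mb
Total: 113780.6 Mb = 14222.6 MB.
= 14.22 GB.

14.22 GB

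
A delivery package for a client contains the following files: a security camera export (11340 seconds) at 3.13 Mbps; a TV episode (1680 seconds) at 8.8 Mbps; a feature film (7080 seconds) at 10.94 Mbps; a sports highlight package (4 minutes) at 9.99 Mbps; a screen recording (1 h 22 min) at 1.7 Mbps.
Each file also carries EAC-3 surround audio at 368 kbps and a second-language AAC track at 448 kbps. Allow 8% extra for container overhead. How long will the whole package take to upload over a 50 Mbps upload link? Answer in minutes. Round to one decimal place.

57.3 minutes

Audio total: 368 + 448 = 816 kbps = 0.816 Mbps.
security camera export: 3.946 Mbps × 11340 s × 1.08 = 48327.5 Mb
TV episode: 9.616 Mbps × 1680 s × 1.08 = 17447.3 Mb
feature film: 11.756 Mbps × 7080 s × 1.08 = 89891.1 Mb
sports highlight package: 10.806 Mbps × 240 s × 1.08 = 2800.9 Mb
screen recording: 2.516 Mbps × 4920 s × 1.08 = 13369.0 Mb
Total: 171835.7 Mb = 21479.5 MB.
At 50 Mbps: 171835.7 / 50 = 3437 s ≈ 57.3 minutes.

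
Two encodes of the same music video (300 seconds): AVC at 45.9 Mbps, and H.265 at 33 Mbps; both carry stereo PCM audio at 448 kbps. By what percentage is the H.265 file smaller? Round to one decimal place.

Audio: 448 kbps = 0.448 Mbps.
AVC: 46.348 Mbps × 300 s = 13904.4 Mb = 1.619 GiB.
H.265: 33.448 Mbps × 300 s = 10034.4 Mb = 1.168 GiB.
Reduction: (1 − 1.168/1.619) × 100 = 27.83%.

27.8%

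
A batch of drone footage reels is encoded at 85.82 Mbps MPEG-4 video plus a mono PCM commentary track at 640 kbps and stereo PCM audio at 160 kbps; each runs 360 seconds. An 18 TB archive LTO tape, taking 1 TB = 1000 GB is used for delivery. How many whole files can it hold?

Audio total: 640 + 160 = 800 kbps = 0.800 Mbps.
Total bitrate: 86.620 Mbps.
Per item: 86.620 Mbps × 360 s = 31,183 Mb = 3,898 MB.
Capacity: 18 TB = 144,000,000 Mb; 4617.87 items → 4617 complete.

4617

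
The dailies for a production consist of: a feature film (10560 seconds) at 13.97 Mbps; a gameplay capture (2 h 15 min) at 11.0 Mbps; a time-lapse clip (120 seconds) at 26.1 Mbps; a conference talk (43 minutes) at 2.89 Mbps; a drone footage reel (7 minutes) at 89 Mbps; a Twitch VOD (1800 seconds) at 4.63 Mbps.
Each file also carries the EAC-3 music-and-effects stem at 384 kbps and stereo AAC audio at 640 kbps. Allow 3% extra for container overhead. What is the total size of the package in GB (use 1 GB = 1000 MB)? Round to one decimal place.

40.8 GB

Audio total: 384 + 640 = 1024 kbps = 1.024 Mbps.
feature film: 14.994 Mbps × 10560 s × 1.03 = 163086.7 Mb
gameplay capture: 12.024 Mbps × 8100 s × 1.03 = 100316.2 Mb
time-lapse clip: 27.124 Mbps × 120 s × 1.03 = 3352.5 Mb
conference talk: 3.914 Mbps × 2580 s × 1.03 = 10401.1 Mb
drone footage reel: 90.024 Mbps × 420 s × 1.03 = 38944.4 Mb
Twitch VOD: 5.654 Mbps × 1800 s × 1.03 = 10482.5 Mb
Total: 326583.5 Mb = 40822.9 MB.
= 40.82 GB.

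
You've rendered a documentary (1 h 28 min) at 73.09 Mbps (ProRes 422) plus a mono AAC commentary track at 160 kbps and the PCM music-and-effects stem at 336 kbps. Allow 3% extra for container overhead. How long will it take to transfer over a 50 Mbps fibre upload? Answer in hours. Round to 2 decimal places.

2.22 hours

1 h 28 min = 88 min = 5280 s
Audio total: 160 + 336 = 496 kbps = 0.496 Mbps.
Total bitrate: 73.586 Mbps.
File: 73.586 Mbps × 5280 s = 388534.1 Mb.
With 3% container overhead: ×1.03. → 400190.1 Mb.
At 50 Mbps: 400190.1 / 50 = 8003.8 s ≈ 2.22 hours.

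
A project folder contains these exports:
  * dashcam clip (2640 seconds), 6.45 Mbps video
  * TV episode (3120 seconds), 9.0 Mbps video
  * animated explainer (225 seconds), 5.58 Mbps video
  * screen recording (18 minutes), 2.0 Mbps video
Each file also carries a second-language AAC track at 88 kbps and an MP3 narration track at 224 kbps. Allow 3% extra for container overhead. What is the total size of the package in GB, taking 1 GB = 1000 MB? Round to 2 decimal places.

6.53 GB

Audio total: 88 + 224 = 312 kbps = 0.312 Mbps.
dashcam clip: 6.762 Mbps × 2640 s × 1.03 = 18387.2 Mb
TV episode: 9.312 Mbps × 3120 s × 1.03 = 29925.0 Mb
animated explainer: 5.892 Mbps × 225 s × 1.03 = 1365.5 Mb
screen recording: 2.312 Mbps × 1080 s × 1.03 = 2571.9 Mb
Total: 52249.6 Mb = 6531.2 MB.
= 6.531 GB.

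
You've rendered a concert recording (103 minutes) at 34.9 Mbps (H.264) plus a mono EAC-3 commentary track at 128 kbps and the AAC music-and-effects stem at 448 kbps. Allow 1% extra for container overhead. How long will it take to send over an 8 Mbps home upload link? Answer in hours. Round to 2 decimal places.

7.69 hours

103 min = 6180 s
Audio total: 128 + 448 = 576 kbps = 0.576 Mbps.
Total bitrate: 35.476 Mbps.
File: 35.476 Mbps × 6180 s = 219241.7 Mb.
With 1% container overhead: ×1.01. → 221434.1 Mb.
At 8 Mbps: 221434.1 / 8 = 27679.3 s ≈ 7.69 hours.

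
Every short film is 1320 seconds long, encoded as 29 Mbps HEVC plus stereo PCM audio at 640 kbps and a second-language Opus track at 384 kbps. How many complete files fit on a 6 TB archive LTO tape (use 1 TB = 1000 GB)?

1211

Audio total: 640 + 384 = 1024 kbps = 1.024 Mbps.
Total bitrate: 30.024 Mbps.
Per item: 30.024 Mbps × 1320 s = 39,632 Mb = 4,954 MB.
Capacity: 6 TB = 48,000,000 Mb; 1211.15 items → 1211 complete.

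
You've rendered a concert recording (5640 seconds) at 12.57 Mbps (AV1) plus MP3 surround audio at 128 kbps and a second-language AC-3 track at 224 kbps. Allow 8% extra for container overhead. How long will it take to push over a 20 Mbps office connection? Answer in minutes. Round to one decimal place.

Audio total: 128 + 224 = 352 kbps = 0.352 Mbps.
Total bitrate: 12.922 Mbps.
File: 12.922 Mbps × 5640 s = 72880.1 Mb.
With 8% container overhead: ×1.08. → 78710.5 Mb.
At 20 Mbps: 78710.5 / 20 = 3935.5 s ≈ 65.6 minutes.

65.6 minutes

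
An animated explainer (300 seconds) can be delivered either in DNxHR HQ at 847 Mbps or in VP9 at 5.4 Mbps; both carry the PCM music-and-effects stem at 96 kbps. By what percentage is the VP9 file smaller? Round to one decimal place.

99.4%

Audio: 96 kbps = 0.096 Mbps.
DNxHR HQ: 847.096 Mbps × 300 s = 254128.8 Mb = 29.584 GiB.
VP9: 5.496 Mbps × 300 s = 1648.8 Mb = 0.192 GiB.
Reduction: (1 − 0.192/29.584) × 100 = 99.35%.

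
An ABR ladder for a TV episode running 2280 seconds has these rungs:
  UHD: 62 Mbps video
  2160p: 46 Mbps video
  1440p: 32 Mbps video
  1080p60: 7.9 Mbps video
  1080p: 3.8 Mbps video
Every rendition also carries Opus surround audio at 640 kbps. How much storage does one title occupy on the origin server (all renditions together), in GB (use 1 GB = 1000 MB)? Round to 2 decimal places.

Audio: 640 kbps = 0.640 Mbps.
Sum of rendition bitrates: (62+0.640) + (46+0.640) + (32+0.640) + (7.9+0.640) + (3.8+0.640) = 154.900 Mbps.
× 2280 s = 353,172 Mb = 44,146 MB = 44.15 GB.

44.15 GB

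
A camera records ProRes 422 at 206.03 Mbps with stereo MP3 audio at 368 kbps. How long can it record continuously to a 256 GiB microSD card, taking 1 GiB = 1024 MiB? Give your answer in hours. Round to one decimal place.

3.0 hours

Audio: 368 kbps = 0.368 Mbps.
Total bitrate: 206.03 + 0.368 = 206.398 Mbps.
Capacity: 256 GiB = 2,199,023 Mb.
Recording time: 2,199,023 / 206.398 = 10,654 s ≈ 2.96 hours.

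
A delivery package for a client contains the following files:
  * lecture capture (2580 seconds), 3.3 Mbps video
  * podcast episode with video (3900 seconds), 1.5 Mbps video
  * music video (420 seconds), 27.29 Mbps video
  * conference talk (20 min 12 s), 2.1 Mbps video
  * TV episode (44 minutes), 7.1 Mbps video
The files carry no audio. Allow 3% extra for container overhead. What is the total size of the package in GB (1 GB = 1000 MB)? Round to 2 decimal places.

lecture capture: 3.300 Mbps × 2580 s × 1.03 = 8769.4 Mb
podcast episode with video: 1.500 Mbps × 3900 s × 1.03 = 6025.5 Mb
music video: 27.290 Mbps × 420 s × 1.03 = 11805.7 Mb
conference talk: 2.100 Mbps × 1212 s × 1.03 = 2621.6 Mb
TV episode: 7.100 Mbps × 2640 s × 1.03 = 19306.3 Mb
Total: 48528.4 Mb = 6066.1 MB.
= 6.066 GB.

6.07 GB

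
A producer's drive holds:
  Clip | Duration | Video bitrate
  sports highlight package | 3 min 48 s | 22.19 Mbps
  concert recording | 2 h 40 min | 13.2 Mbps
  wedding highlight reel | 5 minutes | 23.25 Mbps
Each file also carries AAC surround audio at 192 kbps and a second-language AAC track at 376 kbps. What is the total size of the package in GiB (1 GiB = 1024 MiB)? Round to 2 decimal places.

16.82 GiB

Audio total: 192 + 376 = 568 kbps = 0.568 Mbps.
sports highlight package: 22.758 Mbps × 228 s = 5188.8 Mb
concert recording: 13.768 Mbps × 9600 s = 132172.8 Mb
wedding highlight reel: 23.818 Mbps × 300 s = 7145.4 Mb
Total: 144507.0 Mb = 18063.4 MB.
= 16.82 GiB.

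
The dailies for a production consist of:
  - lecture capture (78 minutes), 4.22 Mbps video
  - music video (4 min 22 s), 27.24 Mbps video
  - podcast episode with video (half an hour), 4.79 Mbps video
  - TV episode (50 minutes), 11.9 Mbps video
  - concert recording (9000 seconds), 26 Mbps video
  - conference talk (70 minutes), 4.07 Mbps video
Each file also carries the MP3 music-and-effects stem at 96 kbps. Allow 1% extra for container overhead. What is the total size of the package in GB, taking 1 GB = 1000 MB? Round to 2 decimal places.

Audio: 96 kbps = 0.096 Mbps.
lecture capture: 4.316 Mbps × 4680 s × 1.01 = 20400.9 Mb
music video: 27.336 Mbps × 262 s × 1.01 = 7233.7 Mb
podcast episode with video: 4.886 Mbps × 1800 s × 1.01 = 8882.7 Mb
TV episode: 11.996 Mbps × 3000 s × 1.01 = 36347.9 Mb
concert recording: 26.096 Mbps × 9000 s × 1.01 = 237212.6 Mb
conference talk: 4.166 Mbps × 4200 s × 1.01 = 17672.2 Mb
Total: 327750.0 Mb = 40968.7 MB.
= 40.97 GB.

40.97 GB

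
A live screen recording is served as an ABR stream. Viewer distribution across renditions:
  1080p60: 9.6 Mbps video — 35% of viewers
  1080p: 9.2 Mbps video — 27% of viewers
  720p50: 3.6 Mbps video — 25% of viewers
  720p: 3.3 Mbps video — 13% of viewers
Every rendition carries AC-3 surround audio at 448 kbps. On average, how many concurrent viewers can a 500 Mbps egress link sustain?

Audio: 448 kbps = 0.448 Mbps.
Average per-viewer bitrate: 0.35×10.048 + 0.27×9.648 + 0.25×4.048 + 0.13×3.748 = 7.621 Mbps.
500 Mbps = 500.0 Mbps; 500.0 / 7.621 = 65.61 → 65.

65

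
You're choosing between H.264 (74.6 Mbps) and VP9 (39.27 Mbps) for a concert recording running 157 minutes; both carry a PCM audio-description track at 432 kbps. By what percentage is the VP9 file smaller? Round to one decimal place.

47.1%

157 min = 9420 s
Audio: 432 kbps = 0.432 Mbps.
H.264: 75.032 Mbps × 9420 s = 706801.4 Mb = 88.350 GB.
VP9: 39.702 Mbps × 9420 s = 373992.8 Mb = 46.749 GB.
Reduction: (1 − 46.749/88.350) × 100 = 47.09%.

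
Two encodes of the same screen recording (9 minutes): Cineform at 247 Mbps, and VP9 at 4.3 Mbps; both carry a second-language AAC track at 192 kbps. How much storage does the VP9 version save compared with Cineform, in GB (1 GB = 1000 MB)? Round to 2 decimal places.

9 min = 540 s
Audio: 192 kbps = 0.192 Mbps.
Cineform: 247.192 Mbps × 540 s = 133483.7 Mb = 16.685 GB.
VP9: 4.492 Mbps × 540 s = 2425.7 Mb = 0.303 GB.
Saving: 16.685 − 0.303 = 16.382 GB.

16.38 GB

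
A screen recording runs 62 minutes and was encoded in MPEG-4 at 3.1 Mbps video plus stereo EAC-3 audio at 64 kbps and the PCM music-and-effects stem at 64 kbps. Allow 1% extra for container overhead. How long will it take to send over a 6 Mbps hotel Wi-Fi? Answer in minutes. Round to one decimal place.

33.7 minutes

62 min = 3720 s
Audio total: 64 + 64 = 128 kbps = 0.128 Mbps.
Total bitrate: 3.228 Mbps.
File: 3.228 Mbps × 3720 s = 12008.2 Mb.
With 1% container overhead: ×1.01. → 12128.2 Mb.
At 6 Mbps: 12128.2 / 6 = 2021.4 s ≈ 33.7 minutes.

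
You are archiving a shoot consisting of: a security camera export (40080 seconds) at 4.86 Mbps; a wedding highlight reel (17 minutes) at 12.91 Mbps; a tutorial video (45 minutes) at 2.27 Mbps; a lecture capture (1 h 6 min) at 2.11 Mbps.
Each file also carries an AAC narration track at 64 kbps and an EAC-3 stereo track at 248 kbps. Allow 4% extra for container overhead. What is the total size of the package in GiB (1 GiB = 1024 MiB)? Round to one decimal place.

28.7 GiB

Audio total: 64 + 248 = 312 kbps = 0.312 Mbps.
security camera export: 5.172 Mbps × 40080 s × 1.04 = 215585.5 Mb
wedding highlight reel: 13.222 Mbps × 1020 s × 1.04 = 14025.9 Mb
tutorial video: 2.582 Mbps × 2700 s × 1.04 = 7250.3 Mb
lecture capture: 2.422 Mbps × 3960 s × 1.04 = 9974.8 Mb
Total: 246836.4 Mb = 30854.6 MB.
= 28.74 GiB.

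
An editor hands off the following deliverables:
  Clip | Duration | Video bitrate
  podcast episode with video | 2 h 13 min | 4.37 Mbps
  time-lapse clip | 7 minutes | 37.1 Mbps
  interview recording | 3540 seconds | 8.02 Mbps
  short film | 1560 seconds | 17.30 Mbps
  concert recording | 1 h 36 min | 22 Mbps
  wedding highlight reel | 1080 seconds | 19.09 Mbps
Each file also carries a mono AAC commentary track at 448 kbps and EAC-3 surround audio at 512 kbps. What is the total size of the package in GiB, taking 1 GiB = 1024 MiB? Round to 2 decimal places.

31.75 GiB

Audio total: 448 + 512 = 960 kbps = 0.960 Mbps.
podcast episode with video: 5.330 Mbps × 7980 s = 42533.4 Mb
time-lapse clip: 38.060 Mbps × 420 s = 15985.2 Mb
interview recording: 8.980 Mbps × 3540 s = 31789.2 Mb
short film: 18.260 Mbps × 1560 s = 28485.6 Mb
concert recording: 22.960 Mbps × 5760 s = 132249.6 Mb
wedding highlight reel: 20.050 Mbps × 1080 s = 21654.0 Mb
Total: 272697.0 Mb = 34087.1 MB.
= 31.75 GiB.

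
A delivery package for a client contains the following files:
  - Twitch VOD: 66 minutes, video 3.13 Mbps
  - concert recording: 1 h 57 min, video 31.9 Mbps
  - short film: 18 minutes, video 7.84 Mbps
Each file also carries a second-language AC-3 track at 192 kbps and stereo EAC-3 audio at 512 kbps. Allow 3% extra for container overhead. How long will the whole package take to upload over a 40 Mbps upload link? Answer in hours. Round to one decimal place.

1.8 hours

Audio total: 192 + 512 = 704 kbps = 0.704 Mbps.
Twitch VOD: 3.834 Mbps × 3960 s × 1.03 = 15638.1 Mb
concert recording: 32.604 Mbps × 7020 s × 1.03 = 235746.5 Mb
short film: 8.544 Mbps × 1080 s × 1.03 = 9504.3 Mb
Total: 260888.9 Mb = 32611.1 MB.
At 40 Mbps: 260888.9 / 40 = 6522 s ≈ 1.81 hours.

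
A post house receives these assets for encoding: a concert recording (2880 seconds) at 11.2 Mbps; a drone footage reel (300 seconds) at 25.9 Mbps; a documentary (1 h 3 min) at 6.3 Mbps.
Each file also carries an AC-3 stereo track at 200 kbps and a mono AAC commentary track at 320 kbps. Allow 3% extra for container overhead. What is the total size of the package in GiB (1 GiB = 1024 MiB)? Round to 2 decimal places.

8.09 GiB

Audio total: 200 + 320 = 520 kbps = 0.520 Mbps.
concert recording: 11.720 Mbps × 2880 s × 1.03 = 34766.2 Mb
drone footage reel: 26.420 Mbps × 300 s × 1.03 = 8163.8 Mb
documentary: 6.820 Mbps × 3780 s × 1.03 = 26553.0 Mb
Total: 69483.0 Mb = 8685.4 MB.
= 8.089 GiB.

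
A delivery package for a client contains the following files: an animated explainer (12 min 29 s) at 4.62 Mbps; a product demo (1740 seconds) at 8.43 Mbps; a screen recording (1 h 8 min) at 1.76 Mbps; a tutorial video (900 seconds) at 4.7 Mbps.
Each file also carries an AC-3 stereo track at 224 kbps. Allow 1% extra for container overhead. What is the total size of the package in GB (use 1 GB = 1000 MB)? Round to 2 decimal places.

Audio: 224 kbps = 0.224 Mbps.
animated explainer: 4.844 Mbps × 749 s × 1.01 = 3664.4 Mb
product demo: 8.654 Mbps × 1740 s × 1.01 = 15208.5 Mb
screen recording: 1.984 Mbps × 4080 s × 1.01 = 8175.7 Mb
tutorial video: 4.924 Mbps × 900 s × 1.01 = 4475.9 Mb
Total: 31524.6 Mb = 3940.6 MB.
= 3.941 GB.

3.94 GB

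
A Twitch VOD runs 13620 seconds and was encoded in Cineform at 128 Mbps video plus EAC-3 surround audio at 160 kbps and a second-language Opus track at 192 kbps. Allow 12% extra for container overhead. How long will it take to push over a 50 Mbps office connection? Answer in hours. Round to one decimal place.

Audio total: 160 + 192 = 352 kbps = 0.352 Mbps.
Total bitrate: 128.352 Mbps.
File: 128.352 Mbps × 13620 s = 1748154.2 Mb.
With 12% container overhead: ×1.12. → 1957932.7 Mb.
At 50 Mbps: 1957932.7 / 50 = 39158.7 s ≈ 10.9 hours.

10.9 hours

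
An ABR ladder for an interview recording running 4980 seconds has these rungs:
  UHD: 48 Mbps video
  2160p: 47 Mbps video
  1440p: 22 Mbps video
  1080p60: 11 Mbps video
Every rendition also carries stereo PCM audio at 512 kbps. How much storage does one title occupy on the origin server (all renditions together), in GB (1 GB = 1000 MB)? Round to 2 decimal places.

80.95 GB

Audio: 512 kbps = 0.512 Mbps.
Sum of rendition bitrates: (48+0.512) + (47+0.512) + (22+0.512) + (11+0.512) = 130.048 Mbps.
× 4980 s = 647,639 Mb = 80,955 MB = 80.95 GB.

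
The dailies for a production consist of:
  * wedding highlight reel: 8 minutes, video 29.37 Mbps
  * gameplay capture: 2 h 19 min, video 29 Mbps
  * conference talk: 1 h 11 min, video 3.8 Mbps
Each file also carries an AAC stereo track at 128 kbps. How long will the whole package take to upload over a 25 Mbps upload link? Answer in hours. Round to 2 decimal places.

3.04 hours

Audio: 128 kbps = 0.128 Mbps.
wedding highlight reel: 29.498 Mbps × 480 s = 14159.0 Mb
gameplay capture: 29.128 Mbps × 8340 s = 242927.5 Mb
conference talk: 3.928 Mbps × 4260 s = 16733.3 Mb
Total: 273819.8 Mb = 34227.5 MB.
At 25 Mbps: 273819.8 / 25 = 10953 s ≈ 3.04 hours.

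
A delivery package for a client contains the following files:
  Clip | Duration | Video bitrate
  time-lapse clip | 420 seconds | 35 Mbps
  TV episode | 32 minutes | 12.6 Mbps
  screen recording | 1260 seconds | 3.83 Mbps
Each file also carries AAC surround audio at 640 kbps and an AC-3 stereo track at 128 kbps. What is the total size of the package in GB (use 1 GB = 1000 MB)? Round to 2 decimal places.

Audio total: 640 + 128 = 768 kbps = 0.768 Mbps.
time-lapse clip: 35.768 Mbps × 420 s = 15022.6 Mb
TV episode: 13.368 Mbps × 1920 s = 25666.6 Mb
screen recording: 4.598 Mbps × 1260 s = 5793.5 Mb
Total: 46482.6 Mb = 5810.3 MB.
= 5.810 GB.

5.81 GB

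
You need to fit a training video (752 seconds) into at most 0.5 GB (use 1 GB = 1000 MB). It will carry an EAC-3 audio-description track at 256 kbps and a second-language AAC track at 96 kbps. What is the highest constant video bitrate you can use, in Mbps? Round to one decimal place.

5.0 Mbps

Budget: 0.5 GB = 4000.0 Mb.
Total bitrate budget: 4000.0 Mb / 752 s = 5.319 Mbps.
Audio total: 256 + 96 = 352 kbps = 0.352 Mbps.
Video: 5.319 − 0.352 = 4.967 Mbps.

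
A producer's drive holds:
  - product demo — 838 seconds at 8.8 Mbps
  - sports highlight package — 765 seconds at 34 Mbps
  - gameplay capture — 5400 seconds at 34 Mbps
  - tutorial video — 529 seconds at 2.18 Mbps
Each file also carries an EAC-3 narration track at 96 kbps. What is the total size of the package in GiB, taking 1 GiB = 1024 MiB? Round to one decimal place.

Audio: 96 kbps = 0.096 Mbps.
product demo: 8.896 Mbps × 838 s = 7454.8 Mb
sports highlight package: 34.096 Mbps × 765 s = 26083.4 Mb
gameplay capture: 34.096 Mbps × 5400 s = 184118.4 Mb
tutorial video: 2.276 Mbps × 529 s = 1204.0 Mb
Total: 218860.7 Mb = 27357.6 MB.
= 25.48 GiB.

25.5 GiB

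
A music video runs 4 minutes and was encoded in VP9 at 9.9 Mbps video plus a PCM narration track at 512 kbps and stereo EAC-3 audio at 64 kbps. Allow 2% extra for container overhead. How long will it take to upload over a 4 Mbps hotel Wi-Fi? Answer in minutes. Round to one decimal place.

4 min = 240 s
Audio total: 512 + 64 = 576 kbps = 0.576 Mbps.
Total bitrate: 10.476 Mbps.
File: 10.476 Mbps × 240 s = 2514.2 Mb.
With 2% container overhead: ×1.02. → 2564.5 Mb.
At 4 Mbps: 2564.5 / 4 = 641.1 s ≈ 10.7 minutes.

10.7 minutes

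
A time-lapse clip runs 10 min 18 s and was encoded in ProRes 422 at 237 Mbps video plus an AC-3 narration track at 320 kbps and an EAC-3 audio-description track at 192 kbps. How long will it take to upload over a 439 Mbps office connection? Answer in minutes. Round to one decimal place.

10 min 18 s = 618 s
Audio total: 320 + 192 = 512 kbps = 0.512 Mbps.
Total bitrate: 237.512 Mbps.
File: 237.512 Mbps × 618 s = 146782.4 Mb.
At 439 Mbps: 146782.4 / 439 = 334.4 s ≈ 5.57 minutes.

5.6 minutes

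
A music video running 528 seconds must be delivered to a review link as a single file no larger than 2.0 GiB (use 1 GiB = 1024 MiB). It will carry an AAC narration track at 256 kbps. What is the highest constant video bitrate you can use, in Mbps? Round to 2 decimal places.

32.28 Mbps

Budget: 2.0 GiB = 17179.9 Mb.
Total bitrate budget: 17179.9 Mb / 528 s = 32.538 Mbps.
Audio: 256 kbps = 0.256 Mbps.
Video: 32.538 − 0.256 = 32.282 Mbps.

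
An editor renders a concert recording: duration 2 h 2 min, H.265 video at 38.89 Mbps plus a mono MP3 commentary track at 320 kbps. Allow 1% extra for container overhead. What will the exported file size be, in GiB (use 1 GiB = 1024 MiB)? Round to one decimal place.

33.7 GiB

2 h 2 min = 122 min = 7320 s
Audio: 320 kbps = 0.320 Mbps.
Total bitrate: 38.89 + 0.320 = 39.210 Mbps.
Stream data: 39.210 Mbps × 7320 s = 287017.2 Mb.
With 1% container overhead: ×1.01.
289,887 Mb = 36,235,921,500 bytes ÷ 1,073,741,824 = 33.75 GiB.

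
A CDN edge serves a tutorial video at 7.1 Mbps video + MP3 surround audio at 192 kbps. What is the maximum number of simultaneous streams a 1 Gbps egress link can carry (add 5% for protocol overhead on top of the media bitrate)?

130

Audio: 192 kbps = 0.192 Mbps.
Per-viewer media rate: 7.292 Mbps.
On the wire with 5% overhead: 7.657 Mbps.
1 Gbps = 1,000 Mbps; 1,000 / 7.657 = 130.61 → 130 viewers.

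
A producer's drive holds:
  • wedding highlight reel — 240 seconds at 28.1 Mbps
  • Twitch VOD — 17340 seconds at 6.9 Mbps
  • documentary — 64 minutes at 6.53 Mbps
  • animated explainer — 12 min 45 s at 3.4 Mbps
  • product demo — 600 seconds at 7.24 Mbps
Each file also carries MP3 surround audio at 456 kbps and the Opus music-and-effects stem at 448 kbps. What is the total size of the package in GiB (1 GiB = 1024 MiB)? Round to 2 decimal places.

20.84 GiB

Audio total: 456 + 448 = 904 kbps = 0.904 Mbps.
wedding highlight reel: 29.004 Mbps × 240 s = 6961.0 Mb
Twitch VOD: 7.804 Mbps × 17340 s = 135321.4 Mb
documentary: 7.434 Mbps × 3840 s = 28546.6 Mb
animated explainer: 4.304 Mbps × 765 s = 3292.6 Mb
product demo: 8.144 Mbps × 600 s = 4886.4 Mb
Total: 179007.8 Mb = 22376.0 MB.
= 20.84 GiB.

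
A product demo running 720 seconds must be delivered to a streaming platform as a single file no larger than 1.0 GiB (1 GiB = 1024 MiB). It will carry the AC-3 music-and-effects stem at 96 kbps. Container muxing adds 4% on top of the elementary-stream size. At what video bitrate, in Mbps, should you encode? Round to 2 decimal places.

Budget: 1.0 GiB = 8589.9 Mb.
Stream payload after overhead: 8589.9 / 1.04 = 8259.6 Mb.
Total bitrate budget: 8259.6 Mb / 720 s = 11.472 Mbps.
Audio: 96 kbps = 0.096 Mbps.
Video: 11.472 − 0.096 = 11.376 Mbps.

11.38 Mbps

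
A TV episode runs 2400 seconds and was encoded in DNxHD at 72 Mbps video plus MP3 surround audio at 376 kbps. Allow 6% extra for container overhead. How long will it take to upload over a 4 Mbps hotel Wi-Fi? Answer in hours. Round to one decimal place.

Audio: 376 kbps = 0.376 Mbps.
Total bitrate: 72.376 Mbps.
File: 72.376 Mbps × 2400 s = 173702.4 Mb.
With 6% container overhead: ×1.06. → 184124.5 Mb.
At 4 Mbps: 184124.5 / 4 = 46031.1 s ≈ 12.8 hours.

12.8 hours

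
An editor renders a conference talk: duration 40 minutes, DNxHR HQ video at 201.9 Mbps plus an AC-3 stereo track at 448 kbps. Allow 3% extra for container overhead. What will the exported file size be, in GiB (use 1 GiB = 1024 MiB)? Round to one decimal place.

58.2 GiB

40 min = 2400 s
Audio: 448 kbps = 0.448 Mbps.
Total bitrate: 201.9 + 0.448 = 202.348 Mbps.
Stream data: 202.348 Mbps × 2400 s = 485635.2 Mb.
With 3% container overhead: ×1.03.
500,204 Mb = 62,525,532,000 bytes ÷ 1,073,741,824 = 58.23 GiB.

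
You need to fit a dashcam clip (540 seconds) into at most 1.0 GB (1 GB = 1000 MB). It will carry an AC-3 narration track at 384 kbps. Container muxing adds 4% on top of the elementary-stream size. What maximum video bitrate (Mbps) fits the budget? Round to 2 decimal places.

Budget: 1.0 GB = 8000.0 Mb.
Stream payload after overhead: 8000.0 / 1.04 = 7692.3 Mb.
Total bitrate budget: 7692.3 Mb / 540 s = 14.245 Mbps.
Audio: 384 kbps = 0.384 Mbps.
Video: 14.245 − 0.384 = 13.861 Mbps.

13.86 Mbps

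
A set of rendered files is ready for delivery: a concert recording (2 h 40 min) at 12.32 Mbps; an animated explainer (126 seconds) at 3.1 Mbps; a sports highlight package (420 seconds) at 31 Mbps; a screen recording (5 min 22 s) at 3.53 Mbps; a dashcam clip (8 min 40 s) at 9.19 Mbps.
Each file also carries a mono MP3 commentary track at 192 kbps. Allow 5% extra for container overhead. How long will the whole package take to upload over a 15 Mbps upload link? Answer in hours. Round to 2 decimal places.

Audio: 192 kbps = 0.192 Mbps.
concert recording: 12.512 Mbps × 9600 s × 1.05 = 126121.0 Mb
animated explainer: 3.292 Mbps × 126 s × 1.05 = 435.5 Mb
sports highlight package: 31.192 Mbps × 420 s × 1.05 = 13755.7 Mb
screen recording: 3.722 Mbps × 322 s × 1.05 = 1258.4 Mb
dashcam clip: 9.382 Mbps × 520 s × 1.05 = 5122.6 Mb
Total: 146693.1 Mb = 18336.6 MB.
At 15 Mbps: 146693.1 / 15 = 9780 s ≈ 2.72 hours.

2.72 hours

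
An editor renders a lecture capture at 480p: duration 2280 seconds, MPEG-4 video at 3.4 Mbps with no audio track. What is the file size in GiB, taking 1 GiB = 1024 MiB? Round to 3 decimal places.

Total bitrate: 3.4 Mbps.
Stream data: 3.400 Mbps × 2280 s = 7752.0 Mb.
7,752 Mb = 969,000,000 bytes ÷ 1,073,741,824 = 0.9025 GiB.

0.902 GiB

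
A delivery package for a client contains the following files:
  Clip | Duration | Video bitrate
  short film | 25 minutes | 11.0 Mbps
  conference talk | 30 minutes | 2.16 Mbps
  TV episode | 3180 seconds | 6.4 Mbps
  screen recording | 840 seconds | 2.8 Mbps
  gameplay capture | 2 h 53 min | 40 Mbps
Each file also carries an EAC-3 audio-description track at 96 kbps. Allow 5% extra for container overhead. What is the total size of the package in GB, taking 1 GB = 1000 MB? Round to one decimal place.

60.4 GB

Audio: 96 kbps = 0.096 Mbps.
short film: 11.096 Mbps × 1500 s × 1.05 = 17476.2 Mb
conference talk: 2.256 Mbps × 1800 s × 1.05 = 4263.8 Mb
TV episode: 6.496 Mbps × 3180 s × 1.05 = 21690.1 Mb
screen recording: 2.896 Mbps × 840 s × 1.05 = 2554.3 Mb
gameplay capture: 40.096 Mbps × 10380 s × 1.05 = 437006.3 Mb
Total: 482990.8 Mb = 60373.8 MB.
= 60.37 GB.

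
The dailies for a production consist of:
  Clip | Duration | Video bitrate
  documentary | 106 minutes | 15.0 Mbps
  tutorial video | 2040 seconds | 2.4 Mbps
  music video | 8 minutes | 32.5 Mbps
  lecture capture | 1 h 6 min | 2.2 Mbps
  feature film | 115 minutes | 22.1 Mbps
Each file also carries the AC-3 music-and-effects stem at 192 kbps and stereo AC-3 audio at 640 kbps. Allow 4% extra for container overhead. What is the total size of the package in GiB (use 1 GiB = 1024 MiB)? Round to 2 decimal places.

35.54 GiB

Audio total: 192 + 640 = 832 kbps = 0.832 Mbps.
documentary: 15.832 Mbps × 6360 s × 1.04 = 104719.2 Mb
tutorial video: 3.232 Mbps × 2040 s × 1.04 = 6857.0 Mb
music video: 33.332 Mbps × 480 s × 1.04 = 16639.3 Mb
lecture capture: 3.032 Mbps × 3960 s × 1.04 = 12487.0 Mb
feature film: 22.932 Mbps × 6900 s × 1.04 = 164560.0 Mb
Total: 305262.5 Mb = 38157.8 MB.
= 35.54 GiB.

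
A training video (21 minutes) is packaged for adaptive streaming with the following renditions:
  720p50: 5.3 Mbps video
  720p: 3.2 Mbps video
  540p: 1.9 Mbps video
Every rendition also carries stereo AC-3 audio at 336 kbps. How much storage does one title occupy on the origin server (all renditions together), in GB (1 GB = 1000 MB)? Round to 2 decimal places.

1.80 GB

21 min = 1260 s
Audio: 336 kbps = 0.336 Mbps.
Sum of rendition bitrates: (5.3+0.336) + (3.2+0.336) + (1.9+0.336) = 11.408 Mbps.
× 1260 s = 14,374 Mb = 1,797 MB = 1.797 GB.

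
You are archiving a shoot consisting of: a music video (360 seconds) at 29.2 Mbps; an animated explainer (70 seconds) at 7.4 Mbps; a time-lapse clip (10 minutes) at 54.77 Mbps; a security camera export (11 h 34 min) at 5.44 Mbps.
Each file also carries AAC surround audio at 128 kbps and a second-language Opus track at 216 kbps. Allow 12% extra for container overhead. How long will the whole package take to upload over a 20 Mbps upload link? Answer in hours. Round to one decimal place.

Audio total: 128 + 216 = 344 kbps = 0.344 Mbps.
music video: 29.544 Mbps × 360 s × 1.12 = 11912.1 Mb
animated explainer: 7.744 Mbps × 70 s × 1.12 = 607.1 Mb
time-lapse clip: 55.114 Mbps × 600 s × 1.12 = 37036.6 Mb
security camera export: 5.784 Mbps × 41640 s × 1.12 = 269747.3 Mb
Total: 319303.1 Mb = 39912.9 MB.
At 20 Mbps: 319303.1 / 20 = 15965 s ≈ 4.43 hours.

4.4 hours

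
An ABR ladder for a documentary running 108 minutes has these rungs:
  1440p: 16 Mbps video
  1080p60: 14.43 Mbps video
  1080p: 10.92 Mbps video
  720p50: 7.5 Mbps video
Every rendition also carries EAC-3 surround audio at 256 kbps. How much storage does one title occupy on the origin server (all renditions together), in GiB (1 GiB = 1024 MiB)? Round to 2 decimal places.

37.62 GiB

108 min = 6480 s
Audio: 256 kbps = 0.256 Mbps.
Sum of rendition bitrates: (16+0.256) + (14.43+0.256) + (10.92+0.256) + (7.5+0.256) = 49.874 Mbps.
× 6480 s = 323,184 Mb = 40,398 MB = 37.62 GiB.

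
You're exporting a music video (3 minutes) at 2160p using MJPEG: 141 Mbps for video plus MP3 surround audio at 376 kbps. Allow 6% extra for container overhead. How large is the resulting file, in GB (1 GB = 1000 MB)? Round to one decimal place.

3.4 GB

3 min = 180 s
Audio: 376 kbps = 0.376 Mbps.
Total bitrate: 141 + 0.376 = 141.376 Mbps.
Stream data: 141.376 Mbps × 180 s = 25447.7 Mb.
With 6% container overhead: ×1.06.
26,975 Mb ÷ 8 = 3,372 MB → 3.372 GB.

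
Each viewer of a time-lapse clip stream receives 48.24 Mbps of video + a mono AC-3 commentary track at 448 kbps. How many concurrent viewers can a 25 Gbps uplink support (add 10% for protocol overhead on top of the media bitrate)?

466

Audio: 448 kbps = 0.448 Mbps.
Per-viewer media rate: 48.688 Mbps.
On the wire with 10% overhead: 53.557 Mbps.
25 Gbps = 25,000 Mbps; 25,000 / 53.557 = 466.79 → 466 viewers.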